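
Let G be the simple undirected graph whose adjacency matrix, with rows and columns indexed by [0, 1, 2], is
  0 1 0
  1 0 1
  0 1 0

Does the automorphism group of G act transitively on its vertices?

No

Vertex 1 is the only vertex of degree 2, so every automorphism fixes it; G is not vertex-transitive.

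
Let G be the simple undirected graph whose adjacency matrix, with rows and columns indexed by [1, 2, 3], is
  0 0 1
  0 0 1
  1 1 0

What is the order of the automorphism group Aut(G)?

2

The degree sequence is [1, 1, 2]; the two degree-1 vertices 1 and 2 are the ends of a path, so G = P_3. The only nontrivial automorphism of a path is the end-to-end reflection, so Aut(G) ≅ Z_2.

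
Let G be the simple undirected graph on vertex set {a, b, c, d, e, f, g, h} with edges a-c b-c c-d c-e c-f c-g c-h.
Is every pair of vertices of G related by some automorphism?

Vertex c is the only vertex of degree 7, so every automorphism fixes it; G is not vertex-transitive.

No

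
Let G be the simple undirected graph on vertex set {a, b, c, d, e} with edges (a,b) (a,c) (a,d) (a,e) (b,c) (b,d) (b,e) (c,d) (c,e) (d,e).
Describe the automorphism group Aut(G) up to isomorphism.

the symmetric group on 5 letters

Every vertex has degree 4, so G is the complete graph K_5. Every bijection on the vertex set is an automorphism of K_5; hence Aut(K_5) ≅ S_5, order 120.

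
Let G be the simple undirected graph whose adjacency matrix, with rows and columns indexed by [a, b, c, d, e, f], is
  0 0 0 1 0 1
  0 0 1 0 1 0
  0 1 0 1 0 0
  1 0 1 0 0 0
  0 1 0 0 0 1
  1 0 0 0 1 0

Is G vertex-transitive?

Every vertex has degree 2 and the graph is connected, so G is the 6-cycle C_6. C_6 has 6 rotations and 6 reflections, so Aut(C_6) ≅ D_6 of order 12. This group acts transitively on the 6 vertices.

Yes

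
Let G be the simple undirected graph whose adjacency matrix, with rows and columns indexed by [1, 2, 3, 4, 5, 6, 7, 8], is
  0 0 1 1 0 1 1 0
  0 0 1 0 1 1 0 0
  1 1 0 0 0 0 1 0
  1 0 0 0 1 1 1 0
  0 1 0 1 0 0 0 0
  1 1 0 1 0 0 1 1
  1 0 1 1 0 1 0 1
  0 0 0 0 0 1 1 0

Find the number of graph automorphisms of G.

The degree sequence is [4, 3, 3, 4, 2, 5, 5, 2]. Checking the degree-preserving permutations of the vertex set shows that none except the identity preserves every edge, so Aut(G) is trivial.

1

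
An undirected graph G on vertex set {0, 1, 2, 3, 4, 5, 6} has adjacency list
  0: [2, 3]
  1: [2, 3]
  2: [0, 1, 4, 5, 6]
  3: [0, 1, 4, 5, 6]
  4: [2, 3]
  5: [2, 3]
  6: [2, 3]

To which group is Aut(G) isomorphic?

The vertices split by degree into {2, 3} (degree 5) and {0, 1, 4, 5, 6} (degree 2); every edge runs between the two parts, so G is the complete bipartite graph K_{2,5}. The parts have unequal sizes, so no automorphism swaps them; each part is permuted independently, giving S_5 × S_2 of order 5!·2! = 240.

S_5 × S_2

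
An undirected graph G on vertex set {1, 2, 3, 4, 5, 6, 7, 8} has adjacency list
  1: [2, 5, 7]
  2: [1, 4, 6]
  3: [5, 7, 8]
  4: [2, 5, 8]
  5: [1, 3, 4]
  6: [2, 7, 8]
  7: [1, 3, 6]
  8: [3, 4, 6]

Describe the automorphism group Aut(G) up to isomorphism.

Z_2^3 ⋊ S_3

G is 3-regular and bipartite on 2^3 = 8 vertices with girth 4; it is the hypercube graph Q_3. Aut(Q_3) consists of the signed permutations of the 3 coordinate axes: 3! permutations times 2^3 sign flips, so |Aut| = 2^3·3! = 48.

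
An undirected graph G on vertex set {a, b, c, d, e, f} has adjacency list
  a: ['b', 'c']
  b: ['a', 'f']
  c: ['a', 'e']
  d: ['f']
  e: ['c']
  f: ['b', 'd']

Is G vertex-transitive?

No

Automorphisms preserve degree, but G has vertices of degree 1 and vertices of degree 2; no automorphism maps one to the other, so G is not vertex-transitive.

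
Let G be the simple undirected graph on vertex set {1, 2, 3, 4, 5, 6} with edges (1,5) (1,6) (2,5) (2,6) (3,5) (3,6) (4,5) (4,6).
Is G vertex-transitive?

No

Automorphisms preserve degree, but G has vertices of degree 2 and vertices of degree 4; no automorphism maps one to the other, so G is not vertex-transitive.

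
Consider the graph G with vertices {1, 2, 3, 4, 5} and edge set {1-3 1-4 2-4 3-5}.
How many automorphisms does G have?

2

The degree sequence is [2, 1, 2, 2, 1]; the two degree-1 vertices 2 and 5 are the ends of a path, so G = P_5. A path has exactly one nontrivial symmetry — reversal — giving Aut(G) of order 2.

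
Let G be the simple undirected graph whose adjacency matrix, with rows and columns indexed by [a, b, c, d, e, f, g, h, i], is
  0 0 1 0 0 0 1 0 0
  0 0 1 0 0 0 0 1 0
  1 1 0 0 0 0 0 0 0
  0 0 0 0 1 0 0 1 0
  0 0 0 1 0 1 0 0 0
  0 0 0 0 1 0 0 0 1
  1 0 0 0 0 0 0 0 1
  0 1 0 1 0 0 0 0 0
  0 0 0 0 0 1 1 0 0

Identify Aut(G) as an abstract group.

Every vertex has degree 2 and the graph is connected, so G is the 9-cycle C_9. The automorphisms of the 9-cycle are exactly the symmetries of a regular 9-gon: the dihedral group D_9, |D_9| = 18.

D_9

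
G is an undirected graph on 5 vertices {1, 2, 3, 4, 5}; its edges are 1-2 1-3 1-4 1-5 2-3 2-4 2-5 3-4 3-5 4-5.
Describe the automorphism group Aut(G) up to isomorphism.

the symmetric group on 5 letters

Every vertex has degree 4, so G is the complete graph K_5. Every bijection on the vertex set is an automorphism of K_5; hence Aut(K_5) ≅ S_5, order 120.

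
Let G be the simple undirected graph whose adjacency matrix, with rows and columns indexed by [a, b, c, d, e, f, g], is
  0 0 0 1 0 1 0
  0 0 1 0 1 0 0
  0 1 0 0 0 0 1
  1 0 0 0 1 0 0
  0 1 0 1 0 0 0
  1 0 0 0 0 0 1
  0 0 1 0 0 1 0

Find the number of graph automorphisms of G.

G is 2-regular and connected on 7 vertices, i.e. the cycle C_7. The automorphisms of the 7-cycle are exactly the symmetries of a regular 7-gon: the dihedral group D_7, |D_7| = 14.

14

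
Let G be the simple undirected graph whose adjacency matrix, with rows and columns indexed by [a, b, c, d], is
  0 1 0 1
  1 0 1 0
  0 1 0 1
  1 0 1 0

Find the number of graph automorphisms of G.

8

G is 2-regular and connected on 4 vertices, i.e. the cycle C_4. The automorphisms of the 4-cycle are exactly the symmetries of a regular 4-gon: the dihedral group D_4, |D_4| = 8.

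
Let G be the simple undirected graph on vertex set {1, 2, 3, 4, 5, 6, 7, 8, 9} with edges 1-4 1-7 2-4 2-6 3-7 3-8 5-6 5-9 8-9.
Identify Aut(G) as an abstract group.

G is 2-regular and connected on 9 vertices, i.e. the cycle C_9. C_9 has 9 rotations and 9 reflections, so Aut(C_9) ≅ D_9 of order 18.

D_9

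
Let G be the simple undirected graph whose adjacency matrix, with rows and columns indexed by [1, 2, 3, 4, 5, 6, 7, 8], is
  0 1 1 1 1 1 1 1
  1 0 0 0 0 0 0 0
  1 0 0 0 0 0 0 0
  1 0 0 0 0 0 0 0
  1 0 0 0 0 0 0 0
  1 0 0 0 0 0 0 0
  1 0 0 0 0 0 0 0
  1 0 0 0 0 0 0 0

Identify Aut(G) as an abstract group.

Vertex 1 has degree 7 and every other vertex has degree 1, so G is the star K_{1,7} with centre 1. The 7 leaves are pairwise interchangeable while the centre is fixed, giving Aut(G) = S_7.

the symmetric group on 7 letters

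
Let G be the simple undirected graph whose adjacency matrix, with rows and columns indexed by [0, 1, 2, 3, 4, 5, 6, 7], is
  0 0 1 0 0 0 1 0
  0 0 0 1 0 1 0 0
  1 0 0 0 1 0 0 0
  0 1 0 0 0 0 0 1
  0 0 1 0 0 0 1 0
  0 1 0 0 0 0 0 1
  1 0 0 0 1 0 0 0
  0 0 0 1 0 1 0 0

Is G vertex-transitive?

G has two connected components, {1, 3, 5, 7} and {0, 2, 4, 6}; each is 2-regular, so G = C_4 ⊔ C_4. With two isomorphic components, Aut(G) = Aut(C_4) ≀ S_2 = (D_4 × D_4) ⋊ Z_2: permute each cycle by D_4, then optionally swap the two cycles. Order 2·(2·4)² = 128. This group acts transitively on the 8 vertices.

Yes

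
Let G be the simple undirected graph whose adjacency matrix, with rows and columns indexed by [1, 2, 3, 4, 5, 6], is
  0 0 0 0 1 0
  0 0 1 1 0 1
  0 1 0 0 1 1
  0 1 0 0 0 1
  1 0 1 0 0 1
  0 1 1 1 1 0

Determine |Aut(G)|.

1

Degrees alone do not determine every vertex (e.g. 2 and 3 both have degree 3), but their neighbour-degree multisets differ: N(2) has degrees [2, 3, 4] while N(3) has degrees [3, 3, 4]. Repeating this refinement separates all vertices, so the only automorphism is the identity.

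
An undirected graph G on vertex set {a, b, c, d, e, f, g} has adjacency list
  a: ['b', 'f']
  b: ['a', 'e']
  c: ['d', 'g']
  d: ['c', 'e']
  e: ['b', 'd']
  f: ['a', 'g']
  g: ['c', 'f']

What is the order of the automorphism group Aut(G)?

14

Every vertex has degree 2 and the graph is connected, so G is the 7-cycle C_7. C_7 has 7 rotations and 7 reflections, so Aut(C_7) ≅ D_7 of order 14.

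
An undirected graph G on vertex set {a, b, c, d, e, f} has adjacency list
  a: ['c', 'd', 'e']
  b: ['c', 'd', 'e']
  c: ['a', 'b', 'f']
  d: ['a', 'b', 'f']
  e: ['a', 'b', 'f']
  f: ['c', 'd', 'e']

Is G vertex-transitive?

G is 3-regular and bipartite with parts {c, d, e} and {a, b, f} (each part is independent and every cross-pair is an edge), so G = K_{3,3}. Each part can be permuted independently (S_3 × S_3) and the two equal-size parts can also be swapped, giving (S_3 × S_3) ⋊ Z_2 of order 2·(3!)² = 72. Under this action every vertex can be carried to every other, so G is vertex-transitive.

Yes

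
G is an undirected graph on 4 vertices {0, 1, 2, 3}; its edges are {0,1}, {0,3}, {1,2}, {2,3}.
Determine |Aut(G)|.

8

G is 2-regular and bipartite on 2^2 = 4 vertices with girth 4; it is the hypercube graph Q_2. The symmetry group of the 2-cube is the hyperoctahedral group B_2 = Z_2 ≀ S_2, of order 2^2·2! = 8.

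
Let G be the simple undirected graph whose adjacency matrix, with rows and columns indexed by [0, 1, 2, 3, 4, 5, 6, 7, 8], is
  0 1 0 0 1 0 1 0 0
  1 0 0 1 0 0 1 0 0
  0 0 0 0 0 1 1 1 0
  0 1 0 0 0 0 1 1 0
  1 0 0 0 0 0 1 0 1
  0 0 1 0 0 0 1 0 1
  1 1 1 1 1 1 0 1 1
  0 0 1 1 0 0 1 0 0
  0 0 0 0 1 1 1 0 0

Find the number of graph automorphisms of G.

16

Vertex 6 is the unique vertex of degree 8; the remaining 8 vertices each have degree 3 and induce a cycle, so G is the wheel on 9 vertices with hub 6. With the hub fixed, the remaining symmetry is that of the rim cycle C_8, giving the dihedral group D_8.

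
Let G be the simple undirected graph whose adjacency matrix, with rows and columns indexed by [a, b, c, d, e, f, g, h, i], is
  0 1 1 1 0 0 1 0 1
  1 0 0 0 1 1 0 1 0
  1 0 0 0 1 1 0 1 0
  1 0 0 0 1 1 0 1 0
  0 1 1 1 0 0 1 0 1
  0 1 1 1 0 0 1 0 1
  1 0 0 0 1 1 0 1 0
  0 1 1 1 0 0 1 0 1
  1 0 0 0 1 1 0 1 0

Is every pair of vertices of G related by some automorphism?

Automorphisms preserve degree, but G has vertices of degree 4 and vertices of degree 5; no automorphism maps one to the other, so G is not vertex-transitive.

No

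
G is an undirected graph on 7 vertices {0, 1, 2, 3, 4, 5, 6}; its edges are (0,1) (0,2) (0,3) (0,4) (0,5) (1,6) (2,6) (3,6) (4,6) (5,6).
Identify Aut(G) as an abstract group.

The vertices split by degree into {0, 6} (degree 5) and {1, 2, 3, 4, 5} (degree 2); every edge runs between the two parts, so G is the complete bipartite graph K_{2,5}. The parts have unequal sizes, so no automorphism swaps them; each part is permuted independently, giving S_5 × S_2 of order 5!·2! = 240.

S_5 × S_2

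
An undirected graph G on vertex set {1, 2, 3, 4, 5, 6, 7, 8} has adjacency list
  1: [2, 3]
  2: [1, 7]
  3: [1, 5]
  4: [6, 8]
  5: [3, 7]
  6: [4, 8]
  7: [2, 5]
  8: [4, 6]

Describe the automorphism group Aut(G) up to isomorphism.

D_3 × D_5

G has two connected components, {1, 2, 3, 5, 7} and {4, 6, 8}; each is 2-regular, so G = C_5 ⊔ C_3. The components are non-isomorphic (different sizes), so Aut(G) = Aut(C_3) × Aut(C_5) = D_3 × D_5 of order 6·10 = 60.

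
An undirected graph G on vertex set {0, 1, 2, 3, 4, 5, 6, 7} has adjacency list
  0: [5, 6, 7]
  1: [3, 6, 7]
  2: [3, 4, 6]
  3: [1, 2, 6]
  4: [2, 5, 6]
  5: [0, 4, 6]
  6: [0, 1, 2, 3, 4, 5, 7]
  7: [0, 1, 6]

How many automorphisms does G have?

Vertex 6 is the unique vertex of degree 7; the remaining 7 vertices each have degree 3 and induce a cycle, so G is the wheel on 8 vertices with hub 6. With the hub fixed, the remaining symmetry is that of the rim cycle C_7, giving the dihedral group D_7.

14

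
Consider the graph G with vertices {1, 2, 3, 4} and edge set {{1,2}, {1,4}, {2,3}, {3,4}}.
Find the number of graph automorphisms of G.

8

G is 2-regular and bipartite on 2^2 = 4 vertices with girth 4; it is the hypercube graph Q_2. Aut(Q_2) consists of the signed permutations of the 2 coordinate axes: 2! permutations times 2^2 sign flips, so |Aut| = 2^2·2! = 8.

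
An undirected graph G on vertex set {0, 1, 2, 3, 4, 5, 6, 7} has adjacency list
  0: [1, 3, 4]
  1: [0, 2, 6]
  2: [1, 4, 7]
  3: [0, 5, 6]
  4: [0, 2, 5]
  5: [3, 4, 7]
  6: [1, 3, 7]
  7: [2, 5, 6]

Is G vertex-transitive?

G is 3-regular and bipartite on 2^3 = 8 vertices with girth 4; it is the hypercube graph Q_3. Aut(Q_3) consists of the signed permutations of the 3 coordinate axes: 3! permutations times 2^3 sign flips, so |Aut| = 2^3·3! = 48. This group acts transitively on the 8 vertices.

Yes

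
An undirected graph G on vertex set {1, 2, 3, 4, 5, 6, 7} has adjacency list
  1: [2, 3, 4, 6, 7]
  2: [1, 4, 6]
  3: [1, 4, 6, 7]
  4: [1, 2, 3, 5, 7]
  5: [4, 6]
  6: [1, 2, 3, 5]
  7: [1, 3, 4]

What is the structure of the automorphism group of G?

the trivial group

The degree sequence is [5, 3, 4, 5, 2, 4, 3]. Checking the degree-preserving permutations of the vertex set shows that none except the identity preserves every edge, so Aut(G) is trivial.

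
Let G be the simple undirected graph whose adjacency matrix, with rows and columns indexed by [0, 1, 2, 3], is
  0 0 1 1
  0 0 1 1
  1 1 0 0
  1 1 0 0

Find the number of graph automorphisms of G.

G is 2-regular and bipartite on 2^2 = 4 vertices with girth 4; it is the hypercube graph Q_2. The symmetry group of the 2-cube is the hyperoctahedral group B_2 = Z_2 ≀ S_2, of order 2^2·2! = 8.

8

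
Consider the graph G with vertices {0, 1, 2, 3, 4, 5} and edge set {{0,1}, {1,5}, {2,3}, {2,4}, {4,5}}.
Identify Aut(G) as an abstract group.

The degree sequence is [1, 2, 2, 1, 2, 2]; the two degree-1 vertices 0 and 3 are the ends of a path, so G = P_6. A path has exactly one nontrivial symmetry — reversal — giving Aut(G) of order 2.

the cyclic group of order 2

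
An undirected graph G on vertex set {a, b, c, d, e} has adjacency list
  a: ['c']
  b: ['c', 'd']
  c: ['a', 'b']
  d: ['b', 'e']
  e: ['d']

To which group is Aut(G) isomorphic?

The degree sequence is [1, 2, 2, 2, 1]; the two degree-1 vertices a and e are the ends of a path, so G = P_5. A path has exactly one nontrivial symmetry — reversal — giving Aut(G) of order 2.

the cyclic group of order 2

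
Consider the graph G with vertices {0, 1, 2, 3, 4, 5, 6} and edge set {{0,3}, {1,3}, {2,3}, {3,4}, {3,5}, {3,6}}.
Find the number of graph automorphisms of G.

720

Vertex 3 has degree 6 and every other vertex has degree 1, so G is the star K_{1,6} with centre 3. The 6 leaves are pairwise interchangeable while the centre is fixed, giving Aut(G) = S_6.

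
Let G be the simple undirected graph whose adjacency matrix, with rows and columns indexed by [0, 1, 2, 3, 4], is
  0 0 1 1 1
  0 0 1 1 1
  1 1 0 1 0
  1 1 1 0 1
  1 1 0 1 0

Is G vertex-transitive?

No

Vertex 3 is the only vertex of degree 4, so every automorphism fixes it; G is not vertex-transitive.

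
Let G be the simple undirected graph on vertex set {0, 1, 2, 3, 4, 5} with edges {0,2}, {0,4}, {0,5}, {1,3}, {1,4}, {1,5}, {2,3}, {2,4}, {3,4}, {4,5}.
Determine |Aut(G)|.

Vertex 4 is the unique vertex of degree 5; the remaining 5 vertices each have degree 3 and induce a cycle, so G is the wheel on 6 vertices with hub 4. With the hub fixed, the remaining symmetry is that of the rim cycle C_5, giving the dihedral group D_5.

10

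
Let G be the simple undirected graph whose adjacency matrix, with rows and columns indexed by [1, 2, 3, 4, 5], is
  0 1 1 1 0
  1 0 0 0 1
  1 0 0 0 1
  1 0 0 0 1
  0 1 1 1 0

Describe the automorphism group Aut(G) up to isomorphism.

The vertices split by degree into {1, 5} (degree 3) and {2, 3, 4} (degree 2); every edge runs between the two parts, so G is the complete bipartite graph K_{2,3}. Automorphisms preserve the bipartition setwise (since the parts differ in size) and act as S_3 × S_2 within it; |Aut| = 12.

S_3 × S_2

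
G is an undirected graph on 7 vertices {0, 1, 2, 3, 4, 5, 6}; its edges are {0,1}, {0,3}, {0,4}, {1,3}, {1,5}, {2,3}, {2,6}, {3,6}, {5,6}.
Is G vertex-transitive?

Vertex 3 is the only vertex of degree 4, so every automorphism fixes it; G is not vertex-transitive.

No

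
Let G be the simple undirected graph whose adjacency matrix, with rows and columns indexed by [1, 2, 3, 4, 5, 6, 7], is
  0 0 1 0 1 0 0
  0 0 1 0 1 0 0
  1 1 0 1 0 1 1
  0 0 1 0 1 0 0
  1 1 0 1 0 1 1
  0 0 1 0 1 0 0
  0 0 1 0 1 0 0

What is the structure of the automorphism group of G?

The vertices split by degree into {3, 5} (degree 5) and {1, 2, 4, 6, 7} (degree 2); every edge runs between the two parts, so G is the complete bipartite graph K_{2,5}. Automorphisms preserve the bipartition setwise (since the parts differ in size) and act as S_2 × S_5 within it; |Aut| = 240.

S_2 × S_5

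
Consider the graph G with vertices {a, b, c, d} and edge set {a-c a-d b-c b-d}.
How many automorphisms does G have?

8

G is 2-regular and bipartite on 2^2 = 4 vertices with girth 4; it is the hypercube graph Q_2. Aut(Q_2) consists of the signed permutations of the 2 coordinate axes: 2! permutations times 2^2 sign flips, so |Aut| = 2^2·2! = 8.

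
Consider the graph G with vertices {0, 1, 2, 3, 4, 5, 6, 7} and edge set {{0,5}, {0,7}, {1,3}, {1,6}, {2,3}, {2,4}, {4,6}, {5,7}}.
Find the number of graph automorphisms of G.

G has two connected components, {1, 2, 3, 4, 6} and {0, 5, 7}; each is 2-regular, so G = C_5 ⊔ C_3. No automorphism exchanges components of different sizes, hence Aut(G) is the direct product D_3 × D_5, order 60.

60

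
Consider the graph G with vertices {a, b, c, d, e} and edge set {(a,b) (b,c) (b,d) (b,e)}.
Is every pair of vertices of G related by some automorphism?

No

Vertex b is the only vertex of degree 4, so every automorphism fixes it; G is not vertex-transitive.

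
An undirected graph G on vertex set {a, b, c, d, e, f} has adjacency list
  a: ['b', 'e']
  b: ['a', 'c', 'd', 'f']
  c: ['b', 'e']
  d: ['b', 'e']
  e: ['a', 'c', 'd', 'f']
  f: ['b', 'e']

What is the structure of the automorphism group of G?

S_4 × S_2

The vertices split by degree into {b, e} (degree 4) and {a, c, d, f} (degree 2); every edge runs between the two parts, so G is the complete bipartite graph K_{2,4}. The parts have unequal sizes, so no automorphism swaps them; each part is permuted independently, giving S_4 × S_2 of order 4!·2! = 48.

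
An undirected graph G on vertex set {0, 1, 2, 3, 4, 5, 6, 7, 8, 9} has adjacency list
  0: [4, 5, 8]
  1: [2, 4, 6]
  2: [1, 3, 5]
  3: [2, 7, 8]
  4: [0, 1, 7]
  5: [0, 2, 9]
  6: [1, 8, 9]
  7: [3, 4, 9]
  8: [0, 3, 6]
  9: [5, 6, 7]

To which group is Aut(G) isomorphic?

the symmetric group S_5

G is 3-regular on 10 vertices with no triangles and no 4-cycles (girth 5): this is the Petersen graph. Viewing the Petersen graph as the Kneser graph K(5,2) — vertices are 2-subsets of {1,…,5}, edges join disjoint pairs — its automorphisms are exactly the permutations of the 5-element set, so Aut ≅ S_5 of order 120.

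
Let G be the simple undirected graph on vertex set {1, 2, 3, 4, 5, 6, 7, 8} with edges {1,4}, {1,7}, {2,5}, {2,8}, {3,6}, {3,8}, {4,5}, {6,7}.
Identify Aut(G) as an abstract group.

D_8

G is 2-regular and connected on 8 vertices, i.e. the cycle C_8. C_8 has 8 rotations and 8 reflections, so Aut(C_8) ≅ D_8 of order 16.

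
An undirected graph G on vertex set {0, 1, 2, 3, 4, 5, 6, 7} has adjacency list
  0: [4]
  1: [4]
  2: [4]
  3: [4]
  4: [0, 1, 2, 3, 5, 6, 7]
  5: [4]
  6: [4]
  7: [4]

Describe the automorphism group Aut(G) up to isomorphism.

Vertex 4 has degree 7 and every other vertex has degree 1, so G is the star K_{1,7} with centre 4. The 7 leaves are pairwise interchangeable while the centre is fixed, giving Aut(G) = S_7.

the symmetric group on 7 letters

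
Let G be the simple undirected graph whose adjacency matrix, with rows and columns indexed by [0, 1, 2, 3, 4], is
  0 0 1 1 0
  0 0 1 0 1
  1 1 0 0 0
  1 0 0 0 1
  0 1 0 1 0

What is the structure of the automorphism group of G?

Every vertex has degree 2 and the graph is connected, so G is the 5-cycle C_5. The automorphisms of the 5-cycle are exactly the symmetries of a regular 5-gon: the dihedral group D_5, |D_5| = 10.

the dihedral group of order 10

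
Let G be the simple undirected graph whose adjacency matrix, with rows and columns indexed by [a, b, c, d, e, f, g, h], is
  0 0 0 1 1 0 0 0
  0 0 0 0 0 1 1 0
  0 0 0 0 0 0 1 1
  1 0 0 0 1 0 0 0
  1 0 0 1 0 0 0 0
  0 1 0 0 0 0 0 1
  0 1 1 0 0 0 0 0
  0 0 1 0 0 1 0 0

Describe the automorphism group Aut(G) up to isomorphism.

D_5 × D_3

G has two connected components, {b, c, f, g, h} and {a, d, e}; each is 2-regular, so G = C_5 ⊔ C_3. No automorphism exchanges components of different sizes, hence Aut(G) is the direct product D_5 × D_3, order 60.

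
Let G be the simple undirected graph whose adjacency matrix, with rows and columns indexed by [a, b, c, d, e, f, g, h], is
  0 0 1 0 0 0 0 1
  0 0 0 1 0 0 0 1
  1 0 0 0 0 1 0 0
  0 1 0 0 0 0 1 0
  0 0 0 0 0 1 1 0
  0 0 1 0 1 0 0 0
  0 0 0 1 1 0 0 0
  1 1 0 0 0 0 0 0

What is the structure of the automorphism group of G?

Every vertex has degree 2 and the graph is connected, so G is the 8-cycle C_8. C_8 has 8 rotations and 8 reflections, so Aut(C_8) ≅ D_8 of order 16.

the dihedral group of order 16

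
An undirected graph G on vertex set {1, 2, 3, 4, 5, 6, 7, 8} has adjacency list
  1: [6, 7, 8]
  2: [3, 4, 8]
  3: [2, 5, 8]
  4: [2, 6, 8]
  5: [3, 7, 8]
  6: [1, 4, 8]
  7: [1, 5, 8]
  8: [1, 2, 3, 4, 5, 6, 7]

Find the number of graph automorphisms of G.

14

Vertex 8 is the unique vertex of degree 7; the remaining 7 vertices each have degree 3 and induce a cycle, so G is the wheel on 8 vertices with hub 8. With the hub fixed, the remaining symmetry is that of the rim cycle C_7, giving the dihedral group D_7.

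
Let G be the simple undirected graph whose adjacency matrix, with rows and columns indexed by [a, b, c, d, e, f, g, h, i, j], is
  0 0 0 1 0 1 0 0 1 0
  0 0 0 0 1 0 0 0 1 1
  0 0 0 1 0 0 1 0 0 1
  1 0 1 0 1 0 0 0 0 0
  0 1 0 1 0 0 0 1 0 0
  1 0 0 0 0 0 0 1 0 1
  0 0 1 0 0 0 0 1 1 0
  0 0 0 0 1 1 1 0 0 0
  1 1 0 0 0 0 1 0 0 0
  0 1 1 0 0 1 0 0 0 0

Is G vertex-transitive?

G is 3-regular on 10 vertices with no triangles and no 4-cycles (girth 5): this is the Petersen graph. It is a classical fact that the Petersen graph has automorphism group S_5 (order 120), arising from its description as the Kneser graph K(5,2). Under this action every vertex can be carried to every other, so G is vertex-transitive.

Yes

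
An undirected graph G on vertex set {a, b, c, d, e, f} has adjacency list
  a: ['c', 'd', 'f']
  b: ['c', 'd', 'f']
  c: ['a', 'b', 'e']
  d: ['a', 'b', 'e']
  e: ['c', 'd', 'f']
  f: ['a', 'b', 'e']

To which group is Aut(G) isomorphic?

G is 3-regular and bipartite with parts {a, b, e} and {c, d, f} (each part is independent and every cross-pair is an edge), so G = K_{3,3}. Each part can be permuted independently (S_3 × S_3) and the two equal-size parts can also be swapped, giving (S_3 × S_3) ⋊ Z_2 of order 2·(3!)² = 72.

(S_3 × S_3) ⋊ Z_2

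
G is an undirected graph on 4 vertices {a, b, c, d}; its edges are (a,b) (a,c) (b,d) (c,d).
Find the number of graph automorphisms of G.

G is 2-regular and bipartite on 2^2 = 4 vertices with girth 4; it is the hypercube graph Q_2. Aut(Q_2) consists of the signed permutations of the 2 coordinate axes: 2! permutations times 2^2 sign flips, so |Aut| = 2^2·2! = 8.

8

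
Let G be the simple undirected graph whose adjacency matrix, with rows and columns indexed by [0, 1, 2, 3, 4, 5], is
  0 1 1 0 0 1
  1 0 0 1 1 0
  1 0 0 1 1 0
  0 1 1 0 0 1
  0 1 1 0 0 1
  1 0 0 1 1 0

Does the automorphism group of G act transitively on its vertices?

Yes

G is 3-regular and bipartite with parts {0, 3, 4} and {1, 2, 5} (each part is independent and every cross-pair is an edge), so G = K_{3,3}. Each part can be permuted independently (S_3 × S_3) and the two equal-size parts can also be swapped, giving (S_3 × S_3) ⋊ Z_2 of order 2·(3!)² = 72. Under this action every vertex can be carried to every other, so G is vertex-transitive.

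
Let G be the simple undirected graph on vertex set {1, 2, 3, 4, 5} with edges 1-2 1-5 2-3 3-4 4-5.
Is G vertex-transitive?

Yes

Every vertex has degree 2 and the graph is connected, so G is the 5-cycle C_5. The automorphisms of the 5-cycle are exactly the symmetries of a regular 5-gon: the dihedral group D_5, |D_5| = 10. This group acts transitively on the 5 vertices.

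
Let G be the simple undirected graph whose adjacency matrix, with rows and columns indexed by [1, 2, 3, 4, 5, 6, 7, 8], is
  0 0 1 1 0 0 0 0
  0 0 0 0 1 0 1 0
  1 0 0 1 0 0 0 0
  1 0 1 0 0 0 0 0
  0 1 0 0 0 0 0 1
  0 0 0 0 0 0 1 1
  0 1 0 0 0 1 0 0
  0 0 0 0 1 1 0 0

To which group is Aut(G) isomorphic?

D_3 × D_5

G has two connected components, {2, 5, 6, 7, 8} and {1, 3, 4}; each is 2-regular, so G = C_5 ⊔ C_3. No automorphism exchanges components of different sizes, hence Aut(G) is the direct product D_3 × D_5, order 60.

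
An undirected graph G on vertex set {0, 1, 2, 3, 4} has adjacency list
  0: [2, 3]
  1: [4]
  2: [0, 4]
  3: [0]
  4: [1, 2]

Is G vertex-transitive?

Automorphisms preserve degree, but G has vertices of degree 1 and vertices of degree 2; no automorphism maps one to the other, so G is not vertex-transitive.

No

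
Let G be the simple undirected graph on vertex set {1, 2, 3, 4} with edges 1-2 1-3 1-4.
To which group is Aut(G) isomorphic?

Vertex 1 has degree 3 and every other vertex has degree 1, so G is the star K_{1,3} with centre 1. Any automorphism fixes the centre and permutes the 3 leaves freely, so Aut(G) ≅ S_3 of order 3! = 6.

the symmetric group on 3 letters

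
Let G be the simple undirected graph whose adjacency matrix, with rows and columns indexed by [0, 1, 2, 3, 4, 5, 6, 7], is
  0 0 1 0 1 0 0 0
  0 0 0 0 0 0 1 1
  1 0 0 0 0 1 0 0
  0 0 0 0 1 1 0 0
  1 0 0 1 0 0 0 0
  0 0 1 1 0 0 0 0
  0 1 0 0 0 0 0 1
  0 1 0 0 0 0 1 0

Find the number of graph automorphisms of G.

G has two connected components, {0, 2, 3, 4, 5} and {1, 6, 7}; each is 2-regular, so G = C_5 ⊔ C_3. The components are non-isomorphic (different sizes), so Aut(G) = Aut(C_5) × Aut(C_3) = D_5 × D_3 of order 10·6 = 60.

60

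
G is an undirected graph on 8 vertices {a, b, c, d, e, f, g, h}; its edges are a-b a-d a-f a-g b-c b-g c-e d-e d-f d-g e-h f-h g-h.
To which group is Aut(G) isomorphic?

1

The degree sequence is [4, 3, 2, 4, 3, 3, 4, 3]. Checking the degree-preserving permutations of the vertex set shows that none except the identity preserves every edge, so Aut(G) is trivial.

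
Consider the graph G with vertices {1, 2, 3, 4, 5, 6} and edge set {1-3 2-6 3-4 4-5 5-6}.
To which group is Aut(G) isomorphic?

Z_2

The degree sequence is [1, 1, 2, 2, 2, 2]; the two degree-1 vertices 1 and 2 are the ends of a path, so G = P_6. The only nontrivial automorphism of a path is the end-to-end reflection, so Aut(G) ≅ Z_2.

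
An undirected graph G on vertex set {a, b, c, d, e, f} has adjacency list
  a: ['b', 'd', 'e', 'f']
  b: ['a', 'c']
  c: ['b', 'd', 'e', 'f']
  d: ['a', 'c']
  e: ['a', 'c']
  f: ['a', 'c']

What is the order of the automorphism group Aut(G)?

The vertices split by degree into {a, c} (degree 4) and {b, d, e, f} (degree 2); every edge runs between the two parts, so G is the complete bipartite graph K_{2,4}. Automorphisms preserve the bipartition setwise (since the parts differ in size) and act as S_2 × S_4 within it; |Aut| = 48.

48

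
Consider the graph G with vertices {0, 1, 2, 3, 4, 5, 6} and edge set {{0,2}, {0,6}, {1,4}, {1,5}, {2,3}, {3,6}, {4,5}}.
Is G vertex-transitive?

No

G has two connected components, {0, 2, 3, 6} and {1, 4, 5}; each is 2-regular, so G = C_4 ⊔ C_3. The orbit of 0 under Aut(G) is {0, 2, 3, 6}, which does not contain 1, so G is not vertex-transitive.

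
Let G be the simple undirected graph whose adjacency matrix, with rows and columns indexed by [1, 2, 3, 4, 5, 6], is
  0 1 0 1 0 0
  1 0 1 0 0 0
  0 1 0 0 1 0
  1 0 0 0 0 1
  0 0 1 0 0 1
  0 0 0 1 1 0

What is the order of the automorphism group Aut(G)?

12

G is 2-regular and connected on 6 vertices, i.e. the cycle C_6. C_6 has 6 rotations and 6 reflections, so Aut(C_6) ≅ D_6 of order 12.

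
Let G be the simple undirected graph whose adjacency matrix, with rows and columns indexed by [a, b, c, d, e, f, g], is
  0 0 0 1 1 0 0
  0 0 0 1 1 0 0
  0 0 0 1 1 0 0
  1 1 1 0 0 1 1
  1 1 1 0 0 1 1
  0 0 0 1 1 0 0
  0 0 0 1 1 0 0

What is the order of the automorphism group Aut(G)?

The vertices split by degree into {d, e} (degree 5) and {a, b, c, f, g} (degree 2); every edge runs between the two parts, so G is the complete bipartite graph K_{2,5}. Automorphisms preserve the bipartition setwise (since the parts differ in size) and act as S_5 × S_2 within it; |Aut| = 240.

240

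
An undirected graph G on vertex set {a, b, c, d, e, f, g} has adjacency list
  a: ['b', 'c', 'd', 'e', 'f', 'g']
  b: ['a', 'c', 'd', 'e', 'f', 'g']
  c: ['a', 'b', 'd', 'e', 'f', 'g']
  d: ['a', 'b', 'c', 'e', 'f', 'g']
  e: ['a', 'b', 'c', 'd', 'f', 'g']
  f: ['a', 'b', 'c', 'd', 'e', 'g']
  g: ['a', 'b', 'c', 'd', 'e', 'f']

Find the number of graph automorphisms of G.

5040

Every vertex has degree 6, so G is the complete graph K_7. Any permutation of the 7 vertices preserves K_7, so Aut(K_7) = S_7 of order 7! = 5040.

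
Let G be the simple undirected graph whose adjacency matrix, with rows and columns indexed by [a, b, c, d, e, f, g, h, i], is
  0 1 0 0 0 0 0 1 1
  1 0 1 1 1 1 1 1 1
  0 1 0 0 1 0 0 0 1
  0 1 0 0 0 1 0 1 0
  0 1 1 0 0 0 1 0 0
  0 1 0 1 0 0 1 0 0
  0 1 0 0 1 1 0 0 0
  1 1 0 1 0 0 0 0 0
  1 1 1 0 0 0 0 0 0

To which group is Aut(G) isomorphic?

D_8

Vertex b is the unique vertex of degree 8; the remaining 8 vertices each have degree 3 and induce a cycle, so G is the wheel on 9 vertices with hub b. With the hub fixed, the remaining symmetry is that of the rim cycle C_8, giving the dihedral group D_8.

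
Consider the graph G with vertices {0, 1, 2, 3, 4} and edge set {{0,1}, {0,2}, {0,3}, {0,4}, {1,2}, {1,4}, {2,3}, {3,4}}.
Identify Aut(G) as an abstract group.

the dihedral group of order 8

Vertex 0 is the unique vertex of degree 4; the remaining 4 vertices each have degree 3 and induce a cycle, so G is the wheel on 5 vertices with hub 0. With the hub fixed, the remaining symmetry is that of the rim cycle C_4, giving the dihedral group D_4.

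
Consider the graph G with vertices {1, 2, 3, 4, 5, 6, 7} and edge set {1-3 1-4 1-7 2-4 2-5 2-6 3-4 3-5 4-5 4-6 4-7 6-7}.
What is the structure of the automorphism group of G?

Vertex 4 is the unique vertex of degree 6; the remaining 6 vertices each have degree 3 and induce a cycle, so G is the wheel on 7 vertices with hub 4. With the hub fixed, the remaining symmetry is that of the rim cycle C_6, giving the dihedral group D_6.

D_6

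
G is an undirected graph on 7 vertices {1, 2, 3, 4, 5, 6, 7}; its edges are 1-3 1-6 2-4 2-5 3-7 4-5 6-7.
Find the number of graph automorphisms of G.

G has two connected components, {1, 3, 6, 7} and {2, 4, 5}; each is 2-regular, so G = C_4 ⊔ C_3. The components are non-isomorphic (different sizes), so Aut(G) = Aut(C_3) × Aut(C_4) = D_3 × D_4 of order 6·8 = 48.

48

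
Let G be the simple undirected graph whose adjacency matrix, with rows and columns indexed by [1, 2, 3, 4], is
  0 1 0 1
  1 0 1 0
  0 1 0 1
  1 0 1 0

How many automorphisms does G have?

8

Every vertex has degree 2 and the graph is connected, so G is the 4-cycle C_4. The automorphisms of the 4-cycle are exactly the symmetries of a regular 4-gon: the dihedral group D_4, |D_4| = 8.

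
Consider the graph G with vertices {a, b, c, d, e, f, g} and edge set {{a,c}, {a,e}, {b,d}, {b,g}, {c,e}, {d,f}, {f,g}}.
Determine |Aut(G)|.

48

G has two connected components, {b, d, f, g} and {a, c, e}; each is 2-regular, so G = C_4 ⊔ C_3. No automorphism exchanges components of different sizes, hence Aut(G) is the direct product D_4 × D_3, order 48.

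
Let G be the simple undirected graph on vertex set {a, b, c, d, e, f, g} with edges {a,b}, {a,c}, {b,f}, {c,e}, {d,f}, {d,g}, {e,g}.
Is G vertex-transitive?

Yes

G is 2-regular and connected on 7 vertices, i.e. the cycle C_7. The automorphisms of the 7-cycle are exactly the symmetries of a regular 7-gon: the dihedral group D_7, |D_7| = 14. Under this action every vertex can be carried to every other, so G is vertex-transitive.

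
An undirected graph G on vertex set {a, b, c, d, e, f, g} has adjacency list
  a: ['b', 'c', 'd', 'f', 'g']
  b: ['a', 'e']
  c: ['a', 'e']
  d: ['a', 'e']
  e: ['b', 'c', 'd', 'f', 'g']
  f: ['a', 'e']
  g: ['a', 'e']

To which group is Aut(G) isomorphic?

S_2 × S_5

The vertices split by degree into {a, e} (degree 5) and {b, c, d, f, g} (degree 2); every edge runs between the two parts, so G is the complete bipartite graph K_{2,5}. The parts have unequal sizes, so no automorphism swaps them; each part is permuted independently, giving S_2 × S_5 of order 2!·5! = 240.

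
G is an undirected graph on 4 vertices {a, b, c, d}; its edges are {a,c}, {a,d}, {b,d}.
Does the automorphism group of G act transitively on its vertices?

Automorphisms preserve degree, but G has vertices of degree 1 and vertices of degree 2; no automorphism maps one to the other, so G is not vertex-transitive.

No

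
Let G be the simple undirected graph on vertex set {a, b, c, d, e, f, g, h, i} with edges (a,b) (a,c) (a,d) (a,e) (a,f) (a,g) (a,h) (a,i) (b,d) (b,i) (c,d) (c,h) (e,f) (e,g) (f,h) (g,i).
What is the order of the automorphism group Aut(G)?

Vertex a is the unique vertex of degree 8; the remaining 8 vertices each have degree 3 and induce a cycle, so G is the wheel on 9 vertices with hub a. Every automorphism fixes the hub and acts on the rim 8-cycle, so Aut(G) ≅ Aut(C_8) = D_8 of order 16.

16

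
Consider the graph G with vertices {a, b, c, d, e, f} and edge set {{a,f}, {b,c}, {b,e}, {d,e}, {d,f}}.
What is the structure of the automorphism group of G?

C_2

The degree sequence is [1, 2, 1, 2, 2, 2]; the two degree-1 vertices a and c are the ends of a path, so G = P_6. A path has exactly one nontrivial symmetry — reversal — giving Aut(G) of order 2.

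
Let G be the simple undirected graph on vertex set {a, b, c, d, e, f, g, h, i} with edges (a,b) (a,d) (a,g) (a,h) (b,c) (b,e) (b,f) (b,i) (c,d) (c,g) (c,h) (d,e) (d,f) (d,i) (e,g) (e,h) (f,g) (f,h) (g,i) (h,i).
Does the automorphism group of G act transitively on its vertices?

No

Automorphisms preserve degree, but G has vertices of degree 4 and vertices of degree 5; no automorphism maps one to the other, so G is not vertex-transitive.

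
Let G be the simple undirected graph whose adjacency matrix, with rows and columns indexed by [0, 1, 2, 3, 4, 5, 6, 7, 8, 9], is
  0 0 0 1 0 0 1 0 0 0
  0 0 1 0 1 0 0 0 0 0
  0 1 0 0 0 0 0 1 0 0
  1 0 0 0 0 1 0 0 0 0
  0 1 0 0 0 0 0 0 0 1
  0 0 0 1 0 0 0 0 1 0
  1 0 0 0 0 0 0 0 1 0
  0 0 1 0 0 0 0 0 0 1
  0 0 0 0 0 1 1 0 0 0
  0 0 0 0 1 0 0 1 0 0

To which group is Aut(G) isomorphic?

D_5 ≀ Z_2

G has two connected components, {0, 3, 5, 6, 8} and {1, 2, 4, 7, 9}; each is 2-regular, so G = C_5 ⊔ C_5. With two isomorphic components, Aut(G) = Aut(C_5) ≀ S_2 = (D_5 × D_5) ⋊ Z_2: permute each cycle by D_5, then optionally swap the two cycles. Order 2·(2·5)² = 200.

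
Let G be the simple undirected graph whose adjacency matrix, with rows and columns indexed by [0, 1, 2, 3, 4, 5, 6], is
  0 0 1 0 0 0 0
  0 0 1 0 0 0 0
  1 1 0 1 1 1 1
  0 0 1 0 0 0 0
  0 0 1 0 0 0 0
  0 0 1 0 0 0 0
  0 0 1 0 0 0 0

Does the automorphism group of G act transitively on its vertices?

Vertex 2 is the only vertex of degree 6, so every automorphism fixes it; G is not vertex-transitive.

No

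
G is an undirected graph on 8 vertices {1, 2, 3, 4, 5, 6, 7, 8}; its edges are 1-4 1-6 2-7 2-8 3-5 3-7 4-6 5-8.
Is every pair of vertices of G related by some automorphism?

G has two connected components, {2, 3, 5, 7, 8} and {1, 4, 6}; each is 2-regular, so G = C_5 ⊔ C_3. The orbit of 1 under Aut(G) is {1, 4, 6}, which does not contain 2, so G is not vertex-transitive.

No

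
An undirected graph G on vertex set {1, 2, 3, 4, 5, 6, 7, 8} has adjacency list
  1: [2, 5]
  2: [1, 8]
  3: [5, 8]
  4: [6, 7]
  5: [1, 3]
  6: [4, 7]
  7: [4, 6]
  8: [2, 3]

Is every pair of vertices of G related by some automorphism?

G has two connected components, {1, 2, 3, 5, 8} and {4, 6, 7}; each is 2-regular, so G = C_5 ⊔ C_3. The orbit of 1 under Aut(G) is {1, 2, 3, 5, 8}, which does not contain 4, so G is not vertex-transitive.

No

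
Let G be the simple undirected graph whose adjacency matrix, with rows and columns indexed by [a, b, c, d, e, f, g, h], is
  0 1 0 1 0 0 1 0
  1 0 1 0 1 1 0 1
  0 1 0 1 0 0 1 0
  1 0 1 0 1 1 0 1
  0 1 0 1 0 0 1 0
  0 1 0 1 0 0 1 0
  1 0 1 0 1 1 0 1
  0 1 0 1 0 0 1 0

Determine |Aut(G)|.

720

The vertices split by degree into {b, d, g} (degree 5) and {a, c, e, f, h} (degree 3); every edge runs between the two parts, so G is the complete bipartite graph K_{3,5}. Automorphisms preserve the bipartition setwise (since the parts differ in size) and act as S_3 × S_5 within it; |Aut| = 720.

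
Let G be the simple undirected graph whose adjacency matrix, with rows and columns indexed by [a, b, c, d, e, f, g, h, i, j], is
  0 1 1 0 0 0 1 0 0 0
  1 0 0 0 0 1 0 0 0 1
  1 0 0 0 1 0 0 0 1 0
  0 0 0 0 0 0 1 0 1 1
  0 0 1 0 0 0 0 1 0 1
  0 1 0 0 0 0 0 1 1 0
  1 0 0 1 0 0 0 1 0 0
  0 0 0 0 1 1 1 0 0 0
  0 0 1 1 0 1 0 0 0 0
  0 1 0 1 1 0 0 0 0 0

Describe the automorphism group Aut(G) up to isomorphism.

the symmetric group S_5

G is 3-regular on 10 vertices with no triangles and no 4-cycles (girth 5): this is the Petersen graph. It is a classical fact that the Petersen graph has automorphism group S_5 (order 120), arising from its description as the Kneser graph K(5,2).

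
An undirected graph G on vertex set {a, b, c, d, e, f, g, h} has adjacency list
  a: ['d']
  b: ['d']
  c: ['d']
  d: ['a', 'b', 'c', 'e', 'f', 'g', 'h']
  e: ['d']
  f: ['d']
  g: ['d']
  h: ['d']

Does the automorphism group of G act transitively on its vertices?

Vertex d is the only vertex of degree 7, so every automorphism fixes it; G is not vertex-transitive.

No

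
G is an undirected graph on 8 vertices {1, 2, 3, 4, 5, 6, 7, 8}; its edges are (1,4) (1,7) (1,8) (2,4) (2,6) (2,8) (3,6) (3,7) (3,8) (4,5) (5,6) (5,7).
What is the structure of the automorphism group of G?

G is 3-regular and bipartite on 2^3 = 8 vertices with girth 4; it is the hypercube graph Q_3. Aut(Q_3) consists of the signed permutations of the 3 coordinate axes: 3! permutations times 2^3 sign flips, so |Aut| = 2^3·3! = 48.

Z_2^3 ⋊ S_3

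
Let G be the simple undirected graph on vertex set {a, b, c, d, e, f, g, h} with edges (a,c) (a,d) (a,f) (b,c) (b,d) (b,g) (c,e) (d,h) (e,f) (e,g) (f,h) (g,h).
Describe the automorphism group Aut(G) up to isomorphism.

G is 3-regular and bipartite on 2^3 = 8 vertices with girth 4; it is the hypercube graph Q_3. Aut(Q_3) consists of the signed permutations of the 3 coordinate axes: 3! permutations times 2^3 sign flips, so |Aut| = 2^3·3! = 48.

the hyperoctahedral group B_3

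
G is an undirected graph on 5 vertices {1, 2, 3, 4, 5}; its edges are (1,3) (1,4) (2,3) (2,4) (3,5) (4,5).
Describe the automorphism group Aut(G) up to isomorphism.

S_3 × S_2

The vertices split by degree into {3, 4} (degree 3) and {1, 2, 5} (degree 2); every edge runs between the two parts, so G is the complete bipartite graph K_{2,3}. Automorphisms preserve the bipartition setwise (since the parts differ in size) and act as S_3 × S_2 within it; |Aut| = 12.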